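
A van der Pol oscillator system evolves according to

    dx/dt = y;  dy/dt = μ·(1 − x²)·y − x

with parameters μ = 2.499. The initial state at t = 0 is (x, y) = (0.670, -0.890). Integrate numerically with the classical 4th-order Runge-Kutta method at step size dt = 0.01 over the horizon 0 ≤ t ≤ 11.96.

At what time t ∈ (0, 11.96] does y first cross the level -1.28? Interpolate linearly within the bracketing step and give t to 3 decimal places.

t=0.000: state=(0.670, -0.890)
step 1 (dt=0.01): k1=(-0.890, -1.896), k2=(-0.899, -1.918), k3=(-0.900, -1.918), k4=(-0.909, -1.940); state += dt/6·(k1+2k2+2k3+k4)
t=0.010: state=(0.661, -0.909)
t=0.020: state=(0.652, -0.929)
t=0.030: state=(0.642, -0.949)
t=0.160: state=(0.500, -1.263)
next step: t=0.170: state=(0.487, -1.292) — y has crossed -1.28
linear interpolation between t=0.160 (-1.26315) and t=0.170 (-1.29224) → t≈0.166

t = 0.166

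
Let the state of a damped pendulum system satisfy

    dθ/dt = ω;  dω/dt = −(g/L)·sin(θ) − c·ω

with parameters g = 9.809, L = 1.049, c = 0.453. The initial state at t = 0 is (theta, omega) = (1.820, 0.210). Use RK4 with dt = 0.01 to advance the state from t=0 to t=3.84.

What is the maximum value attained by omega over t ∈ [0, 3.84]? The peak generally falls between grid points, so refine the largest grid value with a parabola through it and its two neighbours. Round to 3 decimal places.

max omega = 3.336

t=0.000: state=(1.820, 0.210)
step 1 (dt=0.01): k1=(0.210, -9.157), k2=(0.164, -9.134), k3=(0.164, -9.135), k4=(0.119, -9.112); state += dt/6·(k1+2k2+2k3+k4)
t=0.010: state=(1.822, 0.119)
t=0.020: state=(1.822, 0.028)
t=0.030: state=(1.822, -0.063)
continuing one RK4 step at a time; state shown every 20 steps (Δt=0.2):
t=0.200: state=(1.684, -1.556)
t=0.400: state=(1.206, -3.182)
t=0.600: state=(0.450, -4.206)
t=0.800: state=(-0.384, -3.878)
t=1.000: state=(-1.021, -2.366)
t=1.200: state=(-1.308, -0.502)
t=1.400: state=(-1.229, 1.262)
t=1.600: state=(-0.825, 2.691)
t=1.800: state=(-0.205, 3.333)
t=2.000: state=(0.430, 2.824)
t=2.200: state=(0.868, 1.471)
t=2.400: state=(1.003, -0.123)
t=2.600: state=(0.830, -1.553)
t=2.800: state=(0.415, -2.471)
t=3.000: state=(-0.101, -2.529)
t=3.200: state=(-0.538, -1.725)
t=3.400: state=(-0.760, -0.465)
t=3.600: state=(-0.723, 0.810)
t=3.800: state=(-0.458, 1.753)
t=3.840: state=(-0.386, 1.874)
largest grid value and its neighbours: omega(1.800)=3.33345, omega(1.810)=3.33583, omega(1.820)=3.33513
parabola through these three points peaks at t≈1.813 with omega≈3.33594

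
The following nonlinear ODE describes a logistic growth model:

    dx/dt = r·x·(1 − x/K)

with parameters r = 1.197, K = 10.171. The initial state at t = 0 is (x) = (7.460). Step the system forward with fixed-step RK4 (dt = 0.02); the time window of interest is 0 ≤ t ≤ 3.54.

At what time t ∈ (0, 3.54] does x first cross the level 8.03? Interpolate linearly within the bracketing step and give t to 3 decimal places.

t = 0.259

t=0.000: state=(7.460)
step 1 (dt=0.02): k1=(2.380), k2=(2.367), k3=(2.367), k4=(2.353); state += dt/6·(k1+2k2+2k3+k4)
t=0.020: state=(7.507)
t=0.040: state=(7.554)
t=0.060: state=(7.600)
continuing one RK4 step at a time; state shown every 10 steps (Δt=0.2):
t=0.200: state=(7.909)
t=0.240: state=(7.992)
next step: t=0.260: state=(8.033) — x has crossed 8.03
linear interpolation between t=0.240 (7.99190) and t=0.260 (8.03261) → t≈0.259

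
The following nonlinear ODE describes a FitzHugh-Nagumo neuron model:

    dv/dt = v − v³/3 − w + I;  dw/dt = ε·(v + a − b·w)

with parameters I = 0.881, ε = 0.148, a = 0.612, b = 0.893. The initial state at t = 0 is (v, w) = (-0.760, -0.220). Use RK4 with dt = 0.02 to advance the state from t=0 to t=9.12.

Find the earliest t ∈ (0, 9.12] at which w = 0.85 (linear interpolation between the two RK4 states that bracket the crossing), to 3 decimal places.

t = 4.774

t=0.000: state=(-0.760, -0.220)
step 1 (dt=0.02): k1=(0.487, 0.007), k2=(0.489, 0.008), k3=(0.489, 0.008), k4=(0.491, 0.009); state += dt/6·(k1+2k2+2k3+k4)
t=0.020: state=(-0.750, -0.220)
t=0.040: state=(-0.740, -0.220)
t=0.060: state=(-0.730, -0.219)
continuing one RK4 step at a time; state shown every 25 steps (Δt=0.5):
t=0.500: state=(-0.483, -0.207)
t=1.000: state=(-0.090, -0.171)
t=1.500: state=(0.512, -0.103)
t=2.000: state=(1.282, 0.012)
t=2.500: state=(1.796, 0.168)
t=3.000: state=(1.934, 0.337)
t=3.500: state=(1.925, 0.497)
t=4.000: state=(1.881, 0.646)
t=4.500: state=(1.828, 0.781)
t=4.760: state=(1.800, 0.847)
next step: t=4.780: state=(1.797, 0.851) — w has crossed 0.85
linear interpolation between t=4.760 (0.84651) and t=4.780 (0.85140) → t≈4.774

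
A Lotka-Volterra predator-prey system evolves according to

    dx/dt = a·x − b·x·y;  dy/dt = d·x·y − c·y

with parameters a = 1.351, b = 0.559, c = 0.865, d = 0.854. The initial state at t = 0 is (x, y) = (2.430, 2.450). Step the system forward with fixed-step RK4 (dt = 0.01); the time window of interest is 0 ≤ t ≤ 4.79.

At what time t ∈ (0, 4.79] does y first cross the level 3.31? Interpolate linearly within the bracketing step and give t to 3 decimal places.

t = 0.258

t=0.000: state=(2.430, 2.450)
step 1 (dt=0.01): k1=(-0.045, 2.965), k2=(-0.065, 2.983), k3=(-0.065, 2.982), k4=(-0.086, 3.000); state += dt/6·(k1+2k2+2k3+k4)
t=0.010: state=(2.429, 2.480)
t=0.020: state=(2.428, 2.510)
t=0.030: state=(2.427, 2.541)
continuing one RK4 step at a time; state shown every 20 steps (Δt=0.2):
t=0.200: state=(2.337, 3.104)
t=0.250: state=(2.286, 3.281)
next step: t=0.260: state=(2.275, 3.316) — y has crossed 3.31
linear interpolation between t=0.250 (3.28077) and t=0.260 (3.31649) → t≈0.258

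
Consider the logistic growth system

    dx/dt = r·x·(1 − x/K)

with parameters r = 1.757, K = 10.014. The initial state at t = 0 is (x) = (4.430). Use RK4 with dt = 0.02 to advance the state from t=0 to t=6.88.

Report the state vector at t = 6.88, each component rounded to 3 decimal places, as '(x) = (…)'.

t=0.000: state=(4.430)
step 1 (dt=0.02): k1=(4.340), k2=(4.349), k3=(4.349), k4=(4.357); state += dt/6·(k1+2k2+2k3+k4)
t=0.020: state=(4.517)
t=0.040: state=(4.604)
t=0.060: state=(4.692)
continuing one RK4 step at a time; state shown every 25 steps (Δt=0.5):
t=0.500: state=(6.573)
t=1.000: state=(8.225)
t=1.500: state=(9.184)
t=2.000: state=(9.652)
t=2.500: state=(9.860)
t=3.000: state=(9.950)
t=3.500: state=(9.987)
t=4.000: state=(10.003)
t=4.500: state=(10.009)
t=5.000: state=(10.012)
t=5.500: state=(10.013)
t=6.000: state=(10.014)
t=6.500: state=(10.014)
t=6.880: state=(10.014)

(x) = (10.014)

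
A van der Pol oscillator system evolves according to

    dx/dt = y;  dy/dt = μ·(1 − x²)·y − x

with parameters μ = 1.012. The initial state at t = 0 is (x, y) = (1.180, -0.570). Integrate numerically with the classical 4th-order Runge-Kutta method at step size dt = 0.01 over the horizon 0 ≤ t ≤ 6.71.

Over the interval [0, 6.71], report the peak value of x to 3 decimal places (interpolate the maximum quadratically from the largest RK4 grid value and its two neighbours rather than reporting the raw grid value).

t=0.000: state=(1.180, -0.570)
step 1 (dt=0.01): k1=(-0.570, -0.954), k2=(-0.575, -0.953), k3=(-0.575, -0.953), k4=(-0.580, -0.952); state += dt/6·(k1+2k2+2k3+k4)
t=0.010: state=(1.174, -0.580)
t=0.020: state=(1.168, -0.589)
t=0.030: state=(1.162, -0.599)
continuing one RK4 step at a time; state shown every 25 steps (Δt=0.25):
t=0.250: state=(1.008, -0.810)
t=0.500: state=(0.772, -1.082)
t=0.750: state=(0.460, -1.432)
t=1.000: state=(0.048, -1.882)
t=1.250: state=(-0.482, -2.328)
t=1.500: state=(-1.081, -2.351)
t=1.750: state=(-1.589, -1.600)
t=2.000: state=(-1.862, -0.615)
t=2.250: state=(-1.927, 0.031)
t=2.500: state=(-1.873, 0.365)
t=2.750: state=(-1.757, 0.550)
t=3.000: state=(-1.602, 0.685)
t=3.250: state=(-1.414, 0.820)
t=3.500: state=(-1.189, 0.987)
t=3.750: state=(-0.915, 1.220)
t=4.000: state=(-0.570, 1.561)
t=4.250: state=(-0.122, 2.041)
t=4.500: state=(0.455, 2.554)
t=4.750: state=(1.116, 2.590)
t=5.000: state=(1.668, 1.700)
t=5.250: state=(1.948, 0.595)
t=5.500: state=(2.005, -0.068)
t=5.750: state=(1.944, -0.383)
t=6.000: state=(1.825, -0.550)
t=6.250: state=(1.672, -0.669)
t=6.500: state=(1.491, -0.788)
t=6.710: state=(1.313, -0.909)
largest grid value and its neighbours: x(5.450)=2.00576, x(5.460)=2.00595, x(5.470)=2.00594
parabola through these three points peaks at t≈5.464 with x≈2.00597

max x = 2.006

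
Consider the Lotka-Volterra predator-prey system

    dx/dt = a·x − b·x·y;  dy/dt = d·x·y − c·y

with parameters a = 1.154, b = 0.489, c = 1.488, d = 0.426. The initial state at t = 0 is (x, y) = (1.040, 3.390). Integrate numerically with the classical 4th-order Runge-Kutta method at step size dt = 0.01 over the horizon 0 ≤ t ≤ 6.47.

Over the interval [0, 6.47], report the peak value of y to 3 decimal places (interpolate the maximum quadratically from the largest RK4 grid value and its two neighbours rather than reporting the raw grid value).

max y = 6.462

t=0.000: state=(1.040, 3.390)
step 1 (dt=0.01): k1=(-0.524, -3.542), k2=(-0.514, -3.528), k3=(-0.514, -3.528), k4=(-0.503, -3.513); state += dt/6·(k1+2k2+2k3+k4)
t=0.010: state=(1.035, 3.355)
t=0.020: state=(1.030, 3.320)
t=0.030: state=(1.025, 3.285)
continuing one RK4 step at a time; state shown every 25 steps (Δt=0.25):
t=0.250: state=(0.964, 2.598)
t=0.500: state=(0.974, 1.984)
t=0.750: state=(1.051, 1.523)
t=1.000: state=(1.190, 1.182)
t=1.250: state=(1.396, 0.934)
t=1.500: state=(1.681, 0.758)
t=1.750: state=(2.060, 0.637)
t=2.000: state=(2.556, 0.561)
t=2.250: state=(3.193, 0.525)
t=2.500: state=(3.997, 0.530)
t=2.750: state=(4.985, 0.588)
t=3.000: state=(6.143, 0.732)
t=3.250: state=(7.374, 1.037)
t=3.500: state=(8.381, 1.661)
t=3.750: state=(8.547, 2.851)
t=4.000: state=(7.249, 4.620)
t=4.250: state=(4.971, 6.120)
t=4.500: state=(3.042, 6.418)
t=4.750: state=(1.920, 5.726)
t=5.000: state=(1.355, 4.682)
t=5.250: state=(1.086, 3.669)
t=5.500: state=(0.977, 2.820)
t=5.750: state=(0.964, 2.154)
t=6.000: state=(1.021, 1.649)
t=6.250: state=(1.140, 1.275)
t=6.470: state=(1.299, 1.030)
largest grid value and its neighbours: y(4.420)=6.46099, y(4.430)=6.46213, y(4.440)=6.46133
parabola through these three points peaks at t≈4.431 with y≈6.46213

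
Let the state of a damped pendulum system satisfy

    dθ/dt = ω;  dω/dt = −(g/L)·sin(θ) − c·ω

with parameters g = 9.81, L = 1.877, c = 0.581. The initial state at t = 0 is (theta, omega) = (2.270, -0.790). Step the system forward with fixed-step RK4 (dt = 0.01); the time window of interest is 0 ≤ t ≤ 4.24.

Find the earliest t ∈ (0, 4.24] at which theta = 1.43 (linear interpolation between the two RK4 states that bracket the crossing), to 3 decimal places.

t = 0.493

t=0.000: state=(2.270, -0.790)
step 1 (dt=0.01): k1=(-0.790, -3.541), k2=(-0.808, -3.544), k3=(-0.808, -3.544), k4=(-0.825, -3.548); state += dt/6·(k1+2k2+2k3+k4)
t=0.010: state=(2.262, -0.825)
t=0.020: state=(2.253, -0.861)
t=0.030: state=(2.245, -0.897)
continuing one RK4 step at a time; state shown every 20 steps (Δt=0.2):
t=0.200: state=(2.040, -1.519)
t=0.400: state=(1.659, -2.293)
t=0.490: state=(1.437, -2.634)
next step: t=0.500: state=(1.411, -2.670) — theta has crossed 1.43
linear interpolation between t=0.490 (1.43717) and t=0.500 (1.41066) → t≈0.493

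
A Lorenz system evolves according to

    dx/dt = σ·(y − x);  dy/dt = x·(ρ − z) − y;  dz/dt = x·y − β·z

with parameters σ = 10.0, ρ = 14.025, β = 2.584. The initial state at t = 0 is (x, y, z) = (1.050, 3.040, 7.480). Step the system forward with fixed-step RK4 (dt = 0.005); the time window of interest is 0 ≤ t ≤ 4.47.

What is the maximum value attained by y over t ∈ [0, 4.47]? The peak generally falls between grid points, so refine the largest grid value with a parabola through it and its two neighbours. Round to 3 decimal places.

max y = 10.299

t=0.000: state=(1.050, 3.040, 7.480)
step 1 (dt=0.005): k1=(19.900, 3.832, -16.136), k2=(19.498, 4.193, -15.870), k3=(19.517, 4.184, -15.874), k4=(19.133, 4.541, -15.611); state += dt/6·(k1+2k2+2k3+k4)
t=0.005: state=(1.148, 3.061, 7.401)
t=0.010: state=(1.241, 3.085, 7.324)
t=0.015: state=(1.332, 3.113, 7.250)
continuing one RK4 step at a time; state shown every 40 steps (Δt=0.2):
t=0.200: state=(4.257, 6.178, 6.484)
t=0.400: state=(8.691, 10.271, 13.429)
t=0.600: state=(6.679, 3.919, 17.645)
t=0.800: state=(2.918, 2.193, 12.250)
t=1.000: state=(3.052, 3.764, 8.555)
t=1.200: state=(5.633, 7.435, 8.965)
t=1.400: state=(8.356, 8.385, 15.456)
t=1.600: state=(5.512, 3.661, 15.677)
t=1.800: state=(3.489, 3.329, 11.408)
t=2.000: state=(4.433, 5.457, 9.407)
t=2.200: state=(7.000, 8.169, 12.120)
t=2.400: state=(7.124, 6.000, 15.915)
t=2.600: state=(4.634, 3.788, 13.556)
t=2.800: state=(4.263, 4.670, 10.782)
t=3.000: state=(5.871, 6.910, 11.082)
t=3.200: state=(7.186, 7.116, 14.431)
t=3.400: state=(5.726, 4.751, 14.562)
t=3.600: state=(4.585, 4.512, 12.105)
t=3.800: state=(5.299, 5.991, 11.196)
t=4.000: state=(6.662, 7.079, 13.117)
t=4.200: state=(6.331, 5.679, 14.555)
t=4.400: state=(5.094, 4.725, 13.075)
t=4.470: state=(4.932, 4.838, 12.435)
largest grid value and its neighbours: y(0.385)=10.29605, y(0.390)=10.29871, y(0.395)=10.29028
parabola through these three points peaks at t≈0.389 with y≈10.29908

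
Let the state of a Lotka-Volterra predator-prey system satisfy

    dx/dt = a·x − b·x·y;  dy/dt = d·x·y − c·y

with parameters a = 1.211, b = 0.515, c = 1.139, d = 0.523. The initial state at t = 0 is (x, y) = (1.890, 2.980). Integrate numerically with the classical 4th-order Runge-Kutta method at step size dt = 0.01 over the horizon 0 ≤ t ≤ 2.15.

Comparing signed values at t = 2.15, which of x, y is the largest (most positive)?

largest component: x

t=0.000: state=(1.890, 2.980)
step 1 (dt=0.01): k1=(-0.612, -0.449), k2=(-0.609, -0.453), k3=(-0.609, -0.453), k4=(-0.605, -0.457); state += dt/6·(k1+2k2+2k3+k4)
t=0.010: state=(1.884, 2.975)
t=0.020: state=(1.878, 2.971)
t=0.030: state=(1.872, 2.966)
continuing one RK4 step at a time; state shown every 10 steps (Δt=0.1):
t=0.100: state=(1.832, 2.931)
t=0.200: state=(1.781, 2.874)
t=0.300: state=(1.736, 2.812)
t=0.400: state=(1.698, 2.745)
t=0.500: state=(1.667, 2.675)
t=0.600: state=(1.643, 2.603)
t=0.700: state=(1.625, 2.529)
t=0.800: state=(1.613, 2.457)
t=0.900: state=(1.607, 2.385)
t=1.000: state=(1.607, 2.314)
t=1.100: state=(1.613, 2.247)
t=1.200: state=(1.625, 2.182)
t=1.300: state=(1.642, 2.121)
t=1.400: state=(1.664, 2.063)
t=1.500: state=(1.691, 2.010)
t=1.600: state=(1.723, 1.961)
t=1.700: state=(1.760, 1.917)
t=1.800: state=(1.802, 1.877)
t=1.900: state=(1.848, 1.843)
t=2.000: state=(1.899, 1.814)
t=2.100: state=(1.953, 1.790)
t=2.150: state=(1.982, 1.780)
compare at T: x=1.982, y=1.780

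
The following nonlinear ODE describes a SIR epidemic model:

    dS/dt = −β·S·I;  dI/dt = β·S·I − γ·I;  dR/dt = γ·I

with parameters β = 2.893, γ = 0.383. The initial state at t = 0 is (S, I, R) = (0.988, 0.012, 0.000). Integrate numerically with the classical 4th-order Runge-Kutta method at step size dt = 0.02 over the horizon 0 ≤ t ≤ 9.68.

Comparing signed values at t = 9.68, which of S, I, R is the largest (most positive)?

largest component: R

t=0.000: state=(0.988, 0.012, 0.000)
step 1 (dt=0.02): k1=(-0.034, 0.030, 0.005), k2=(-0.035, 0.030, 0.005), k3=(-0.035, 0.030, 0.005), k4=(-0.036, 0.031, 0.005); state += dt/6·(k1+2k2+2k3+k4)
t=0.020: state=(0.987, 0.013, 0.000)
t=0.040: state=(0.987, 0.013, 0.000)
t=0.060: state=(0.986, 0.014, 0.000)
continuing one RK4 step at a time; state shown every 25 steps (Δt=0.5):
t=0.500: state=(0.955, 0.041, 0.005)
t=1.000: state=(0.855, 0.126, 0.019)
t=1.500: state=(0.632, 0.309, 0.059)
t=2.000: state=(0.345, 0.515, 0.139)
t=2.500: state=(0.151, 0.600, 0.248)
t=3.000: state=(0.064, 0.574, 0.362)
t=3.500: state=(0.029, 0.505, 0.465)
t=4.000: state=(0.015, 0.430, 0.555)
t=4.500: state=(0.008, 0.361, 0.631)
t=5.000: state=(0.005, 0.301, 0.694)
t=5.500: state=(0.004, 0.250, 0.746)
t=6.000: state=(0.003, 0.207, 0.790)
t=6.500: state=(0.002, 0.172, 0.826)
t=7.000: state=(0.002, 0.142, 0.856)
t=7.500: state=(0.001, 0.118, 0.881)
t=8.000: state=(0.001, 0.097, 0.902)
t=8.500: state=(0.001, 0.080, 0.919)
t=9.000: state=(0.001, 0.067, 0.933)
t=9.500: state=(0.001, 0.055, 0.944)
t=9.680: state=(0.001, 0.051, 0.948)
compare at T: S=0.001, I=0.051, R=0.948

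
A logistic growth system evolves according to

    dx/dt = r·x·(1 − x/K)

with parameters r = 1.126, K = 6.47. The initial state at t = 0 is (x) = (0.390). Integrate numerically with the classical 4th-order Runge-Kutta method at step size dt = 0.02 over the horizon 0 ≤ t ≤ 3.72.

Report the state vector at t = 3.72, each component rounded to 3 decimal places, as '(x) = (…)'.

(x) = (5.233)

t=0.000: state=(0.390)
step 1 (dt=0.02): k1=(0.413), k2=(0.417), k3=(0.417), k4=(0.421); state += dt/6·(k1+2k2+2k3+k4)
t=0.020: state=(0.398)
t=0.040: state=(0.407)
t=0.060: state=(0.416)
continuing one RK4 step at a time; state shown every 10 steps (Δt=0.2):
t=0.200: state=(0.481)
t=0.400: state=(0.592)
t=0.600: state=(0.724)
t=0.800: state=(0.882)
t=1.000: state=(1.068)
t=1.200: state=(1.285)
t=1.400: state=(1.532)
t=1.600: state=(1.811)
t=1.800: state=(2.118)
t=2.000: state=(2.451)
t=2.200: state=(2.802)
t=2.400: state=(3.163)
t=2.600: state=(3.527)
t=2.800: state=(3.883)
t=3.000: state=(4.224)
t=3.200: state=(4.542)
t=3.400: state=(4.832)
t=3.600: state=(5.092)
t=3.720: state=(5.233)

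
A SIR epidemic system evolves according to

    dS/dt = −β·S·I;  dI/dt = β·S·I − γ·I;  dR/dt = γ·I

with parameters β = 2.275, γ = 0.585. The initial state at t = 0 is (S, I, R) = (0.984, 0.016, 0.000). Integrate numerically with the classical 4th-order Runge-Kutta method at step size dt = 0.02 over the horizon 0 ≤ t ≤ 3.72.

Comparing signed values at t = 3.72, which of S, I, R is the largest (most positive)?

largest component: R

t=0.000: state=(0.984, 0.016, 0.000)
step 1 (dt=0.02): k1=(-0.036, 0.026, 0.009), k2=(-0.036, 0.027, 0.010), k3=(-0.036, 0.027, 0.010), k4=(-0.037, 0.027, 0.010); state += dt/6·(k1+2k2+2k3+k4)
t=0.020: state=(0.983, 0.017, 0.000)
t=0.040: state=(0.983, 0.017, 0.000)
t=0.060: state=(0.982, 0.018, 0.001)
continuing one RK4 step at a time; state shown every 10 steps (Δt=0.2):
t=0.200: state=(0.976, 0.022, 0.002)
t=0.400: state=(0.964, 0.031, 0.005)
t=0.600: state=(0.948, 0.042, 0.010)
t=0.800: state=(0.927, 0.058, 0.015)
t=1.000: state=(0.899, 0.078, 0.023)
t=1.200: state=(0.863, 0.103, 0.034)
t=1.400: state=(0.818, 0.135, 0.048)
t=1.600: state=(0.763, 0.172, 0.065)
t=1.800: state=(0.699, 0.213, 0.088)
t=2.000: state=(0.628, 0.256, 0.115)
t=2.200: state=(0.554, 0.298, 0.148)
t=2.400: state=(0.479, 0.336, 0.185)
t=2.600: state=(0.408, 0.365, 0.226)
t=2.800: state=(0.344, 0.386, 0.270)
t=3.000: state=(0.288, 0.396, 0.316)
t=3.200: state=(0.240, 0.397, 0.363)
t=3.400: state=(0.201, 0.391, 0.409)
t=3.600: state=(0.169, 0.378, 0.454)
t=3.720: state=(0.152, 0.368, 0.480)
compare at T: S=0.152, I=0.368, R=0.480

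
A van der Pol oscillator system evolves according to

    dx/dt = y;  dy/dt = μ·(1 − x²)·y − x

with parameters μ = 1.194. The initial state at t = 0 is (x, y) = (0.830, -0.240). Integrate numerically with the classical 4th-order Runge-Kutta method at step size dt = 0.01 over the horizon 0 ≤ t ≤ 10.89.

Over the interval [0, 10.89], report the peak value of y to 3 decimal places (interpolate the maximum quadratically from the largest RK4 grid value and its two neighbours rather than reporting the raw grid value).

t=0.000: state=(0.830, -0.240)
step 1 (dt=0.01): k1=(-0.240, -0.919), k2=(-0.245, -0.920), k3=(-0.245, -0.920), k4=(-0.249, -0.921); state += dt/6·(k1+2k2+2k3+k4)
t=0.010: state=(0.828, -0.249)
t=0.020: state=(0.825, -0.258)
t=0.030: state=(0.822, -0.268)
continuing one RK4 step at a time; state shown every 50 steps (Δt=0.5):
t=0.500: state=(0.588, -0.747)
t=1.000: state=(0.043, -1.490)
t=1.500: state=(-0.906, -2.126)
t=2.000: state=(-1.691, -0.755)
t=2.500: state=(-1.758, 0.286)
t=3.000: state=(-1.519, 0.630)
t=3.500: state=(-1.131, 0.943)
t=4.000: state=(-0.524, 1.577)
t=4.500: state=(0.555, 2.757)
t=5.000: state=(1.779, 1.433)
t=5.500: state=(1.993, -0.197)
t=6.000: state=(1.793, -0.533)
t=6.500: state=(1.480, -0.725)
t=7.000: state=(1.047, -1.047)
t=7.500: state=(0.364, -1.793)
t=8.000: state=(-0.837, -2.881)
t=8.500: state=(-1.902, -0.917)
t=9.000: state=(-1.972, 0.308)
t=9.500: state=(-1.743, 0.569)
t=10.000: state=(-1.411, 0.769)
t=10.500: state=(-0.946, 1.140)
t=10.890: state=(-0.396, 1.754)
largest grid value and its neighbours: y(4.600)=2.85902, y(4.610)=2.85989, y(4.620)=2.85878
parabola through these three points peaks at t≈4.609 with y≈2.85989

max y = 2.860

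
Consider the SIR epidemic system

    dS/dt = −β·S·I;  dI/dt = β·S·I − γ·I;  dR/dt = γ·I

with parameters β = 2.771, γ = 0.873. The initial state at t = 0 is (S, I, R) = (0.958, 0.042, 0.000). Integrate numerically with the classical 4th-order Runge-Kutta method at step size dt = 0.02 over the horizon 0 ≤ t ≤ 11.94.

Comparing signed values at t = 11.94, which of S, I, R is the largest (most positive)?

largest component: R

t=0.000: state=(0.958, 0.042, 0.000)
step 1 (dt=0.02): k1=(-0.111, 0.075, 0.037), k2=(-0.113, 0.076, 0.037), k3=(-0.113, 0.076, 0.037), k4=(-0.115, 0.077, 0.038); state += dt/6·(k1+2k2+2k3+k4)
t=0.020: state=(0.956, 0.044, 0.001)
t=0.040: state=(0.953, 0.045, 0.002)
t=0.060: state=(0.951, 0.047, 0.002)
continuing one RK4 step at a time; state shown every 25 steps (Δt=0.5):
t=0.500: state=(0.874, 0.097, 0.029)
t=1.000: state=(0.718, 0.191, 0.091)
t=1.500: state=(0.513, 0.290, 0.197)
t=2.000: state=(0.330, 0.334, 0.336)
t=2.500: state=(0.210, 0.312, 0.479)
t=3.000: state=(0.141, 0.256, 0.603)
t=3.500: state=(0.103, 0.195, 0.701)
t=4.000: state=(0.082, 0.143, 0.775)
t=4.500: state=(0.069, 0.103, 0.828)
t=5.000: state=(0.061, 0.073, 0.866)
t=5.500: state=(0.056, 0.051, 0.893)
t=6.000: state=(0.053, 0.036, 0.911)
t=6.500: state=(0.051, 0.025, 0.924)
t=7.000: state=(0.050, 0.017, 0.933)
t=7.500: state=(0.049, 0.012, 0.940)
t=8.000: state=(0.048, 0.008, 0.944)
t=8.500: state=(0.047, 0.006, 0.947)
t=9.000: state=(0.047, 0.004, 0.949)
t=9.500: state=(0.047, 0.003, 0.950)
t=10.000: state=(0.047, 0.002, 0.951)
t=10.500: state=(0.047, 0.001, 0.952)
t=11.000: state=(0.047, 0.001, 0.953)
t=11.500: state=(0.047, 0.001, 0.953)
t=11.940: state=(0.047, 0.000, 0.953)
compare at T: S=0.047, I=0.000, R=0.953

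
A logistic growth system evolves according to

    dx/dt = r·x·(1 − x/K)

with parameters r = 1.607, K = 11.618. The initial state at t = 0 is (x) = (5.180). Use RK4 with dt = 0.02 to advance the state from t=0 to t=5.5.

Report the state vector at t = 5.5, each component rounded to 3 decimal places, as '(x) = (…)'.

t=0.000: state=(5.180)
step 1 (dt=0.02): k1=(4.613), k2=(4.621), k3=(4.621), k4=(4.628); state += dt/6·(k1+2k2+2k3+k4)
t=0.020: state=(5.272)
t=0.040: state=(5.365)
t=0.060: state=(5.458)
continuing one RK4 step at a time; state shown every 10 steps (Δt=0.2):
t=0.200: state=(6.111)
t=0.400: state=(7.026)
t=0.600: state=(7.883)
t=0.800: state=(8.647)
t=1.000: state=(9.301)
t=1.200: state=(9.840)
t=1.400: state=(10.272)
t=1.600: state=(10.610)
t=1.800: state=(10.869)
t=2.000: state=(11.065)
t=2.200: state=(11.212)
t=2.400: state=(11.321)
t=2.600: state=(11.401)
t=2.800: state=(11.460)
t=3.000: state=(11.503)
t=3.200: state=(11.534)
t=3.400: state=(11.557)
t=3.600: state=(11.574)
t=3.800: state=(11.586)
t=4.000: state=(11.595)
t=4.200: state=(11.601)
t=4.400: state=(11.606)
t=4.600: state=(11.609)
t=4.800: state=(11.612)
t=5.000: state=(11.613)
t=5.200: state=(11.615)
t=5.400: state=(11.616)
t=5.500: state=(11.616)

(x) = (11.616)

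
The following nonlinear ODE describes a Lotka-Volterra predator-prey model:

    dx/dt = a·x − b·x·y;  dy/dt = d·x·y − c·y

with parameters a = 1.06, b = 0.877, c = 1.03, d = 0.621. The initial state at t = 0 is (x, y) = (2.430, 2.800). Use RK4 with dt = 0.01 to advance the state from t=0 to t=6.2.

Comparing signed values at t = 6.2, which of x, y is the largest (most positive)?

largest component: x

t=0.000: state=(2.430, 2.800)
step 1 (dt=0.01): k1=(-3.391, 1.341), k2=(-3.382, 1.315), k3=(-3.382, 1.315), k4=(-3.372, 1.289); state += dt/6·(k1+2k2+2k3+k4)
t=0.010: state=(2.396, 2.813)
t=0.020: state=(2.363, 2.826)
t=0.030: state=(2.329, 2.838)
continuing one RK4 step at a time; state shown every 25 steps (Δt=0.25):
t=0.250: state=(1.673, 2.968)
t=0.500: state=(1.148, 2.847)
t=0.750: state=(0.825, 2.560)
t=1.000: state=(0.637, 2.213)
t=1.250: state=(0.531, 1.872)
t=1.500: state=(0.475, 1.564)
t=1.750: state=(0.453, 1.299)
t=2.000: state=(0.456, 1.077)
t=2.250: state=(0.479, 0.895)
t=2.500: state=(0.521, 0.747)
t=2.750: state=(0.585, 0.629)
t=3.000: state=(0.671, 0.536)
t=3.250: state=(0.784, 0.464)
t=3.500: state=(0.929, 0.409)
t=3.750: state=(1.112, 0.370)
t=4.000: state=(1.340, 0.346)
t=4.250: state=(1.622, 0.337)
t=4.500: state=(1.963, 0.343)
t=4.750: state=(2.366, 0.371)
t=5.000: state=(2.827, 0.429)
t=5.250: state=(3.320, 0.534)
t=5.500: state=(3.779, 0.717)
t=5.750: state=(4.081, 1.024)
t=6.000: state=(4.048, 1.496)
t=6.200: state=(3.694, 1.975)
compare at T: x=3.694, y=1.975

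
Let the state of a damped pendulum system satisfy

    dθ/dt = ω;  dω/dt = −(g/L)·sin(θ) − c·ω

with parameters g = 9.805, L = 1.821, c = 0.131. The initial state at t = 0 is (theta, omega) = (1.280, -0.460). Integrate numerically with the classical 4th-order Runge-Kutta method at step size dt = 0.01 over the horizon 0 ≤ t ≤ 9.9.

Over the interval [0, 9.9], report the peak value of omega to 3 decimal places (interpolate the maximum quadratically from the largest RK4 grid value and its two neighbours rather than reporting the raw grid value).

max omega = 2.446

t=0.000: state=(1.280, -0.460)
step 1 (dt=0.01): k1=(-0.460, -5.098), k2=(-0.485, -5.091), k3=(-0.485, -5.091), k4=(-0.511, -5.084); state += dt/6·(k1+2k2+2k3+k4)
t=0.010: state=(1.275, -0.511)
t=0.020: state=(1.270, -0.562)
t=0.030: state=(1.264, -0.612)
continuing one RK4 step at a time; state shown every 50 steps (Δt=0.5):
t=0.500: state=(0.478, -2.510)
t=1.000: state=(-0.764, -1.924)
t=1.500: state=(-1.148, 0.453)
t=2.000: state=(-0.390, 2.324)
t=2.500: state=(0.730, 1.674)
t=3.000: state=(1.018, -0.573)
t=3.500: state=(0.259, -2.181)
t=4.000: state=(-0.730, -1.358)
t=4.500: state=(-0.885, 0.762)
t=5.000: state=(-0.107, 2.033)
t=5.500: state=(0.738, 1.001)
t=6.000: state=(0.740, -0.971)
t=6.500: state=(-0.050, -1.847)
t=7.000: state=(-0.734, -0.622)
t=7.500: state=(-0.582, 1.158)
t=8.000: state=(0.197, 1.608)
t=8.500: state=(0.706, 0.242)
t=9.000: state=(0.413, -1.288)
t=9.500: state=(-0.321, -1.315)
t=9.900: state=(-0.644, -0.208)
largest grid value and its neighbours: omega(2.130)=2.44582, omega(2.140)=2.44613, omega(2.150)=2.44513
parabola through these three points peaks at t≈2.137 with omega≈2.44618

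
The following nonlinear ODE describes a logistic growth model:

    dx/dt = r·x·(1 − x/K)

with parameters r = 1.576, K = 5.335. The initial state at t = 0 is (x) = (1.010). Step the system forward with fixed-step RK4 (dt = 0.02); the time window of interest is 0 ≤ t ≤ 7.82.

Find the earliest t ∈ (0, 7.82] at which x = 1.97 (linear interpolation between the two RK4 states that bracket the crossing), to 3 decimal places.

t=0.000: state=(1.010)
step 1 (dt=0.02): k1=(1.290), k2=(1.303), k3=(1.303), k4=(1.316); state += dt/6·(k1+2k2+2k3+k4)
t=0.020: state=(1.036)
t=0.040: state=(1.063)
t=0.060: state=(1.090)
continuing one RK4 step at a time; state shown every 25 steps (Δt=0.5):
t=0.500: state=(1.810)
t=0.580: state=(1.964)
next step: t=0.600: state=(2.003) — x has crossed 1.97
linear interpolation between t=0.580 (1.96381) and t=0.600 (2.00308) → t≈0.583

t = 0.583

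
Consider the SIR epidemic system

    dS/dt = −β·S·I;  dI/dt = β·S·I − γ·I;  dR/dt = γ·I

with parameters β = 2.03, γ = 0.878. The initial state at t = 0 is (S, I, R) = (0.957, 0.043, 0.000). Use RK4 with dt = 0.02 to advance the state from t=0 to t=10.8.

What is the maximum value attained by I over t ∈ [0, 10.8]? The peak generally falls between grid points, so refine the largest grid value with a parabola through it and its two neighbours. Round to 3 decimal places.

t=0.000: state=(0.957, 0.043, 0.000)
step 1 (dt=0.02): k1=(-0.084, 0.046, 0.038), k2=(-0.084, 0.046, 0.038), k3=(-0.084, 0.046, 0.038), k4=(-0.085, 0.047, 0.039); state += dt/6·(k1+2k2+2k3+k4)
t=0.020: state=(0.955, 0.044, 0.001)
t=0.040: state=(0.954, 0.045, 0.002)
t=0.060: state=(0.952, 0.046, 0.002)
continuing one RK4 step at a time; state shown every 25 steps (Δt=0.5):
t=0.500: state=(0.904, 0.071, 0.025)
t=1.000: state=(0.825, 0.111, 0.064)
t=1.500: state=(0.720, 0.157, 0.123)
t=2.000: state=(0.601, 0.198, 0.201)
t=2.500: state=(0.485, 0.221, 0.294)
t=3.000: state=(0.387, 0.221, 0.392)
t=3.500: state=(0.311, 0.203, 0.486)
t=4.000: state=(0.257, 0.174, 0.569)
t=4.500: state=(0.219, 0.143, 0.638)
t=5.000: state=(0.192, 0.113, 0.695)
t=5.500: state=(0.173, 0.088, 0.739)
t=6.000: state=(0.160, 0.067, 0.772)
t=6.500: state=(0.151, 0.051, 0.798)
t=7.000: state=(0.145, 0.038, 0.817)
t=7.500: state=(0.140, 0.028, 0.832)
t=8.000: state=(0.136, 0.021, 0.843)
t=8.500: state=(0.134, 0.015, 0.851)
t=9.000: state=(0.132, 0.011, 0.856)
t=9.500: state=(0.131, 0.008, 0.861)
t=10.000: state=(0.130, 0.006, 0.864)
t=10.500: state=(0.129, 0.005, 0.866)
t=10.800: state=(0.129, 0.004, 0.867)
largest grid value and its neighbours: I(2.740)=0.22398, I(2.760)=0.22399, I(2.780)=0.22395
parabola through these three points peaks at t≈2.752 with I≈0.22399

max I = 0.224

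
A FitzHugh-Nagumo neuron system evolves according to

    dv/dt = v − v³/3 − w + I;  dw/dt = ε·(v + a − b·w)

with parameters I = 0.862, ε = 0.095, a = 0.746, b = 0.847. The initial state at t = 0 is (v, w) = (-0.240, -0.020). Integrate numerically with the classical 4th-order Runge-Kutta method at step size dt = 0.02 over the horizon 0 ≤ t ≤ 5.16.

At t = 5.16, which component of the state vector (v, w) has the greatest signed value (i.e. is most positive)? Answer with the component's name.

largest component: v

t=0.000: state=(-0.240, -0.020)
step 1 (dt=0.02): k1=(0.647, 0.050), k2=(0.652, 0.050), k3=(0.652, 0.050), k4=(0.658, 0.051); state += dt/6·(k1+2k2+2k3+k4)
t=0.020: state=(-0.227, -0.019)
t=0.040: state=(-0.214, -0.018)
t=0.060: state=(-0.200, -0.017)
continuing one RK4 step at a time; state shown every 10 steps (Δt=0.2):
t=0.200: state=(-0.099, -0.009)
t=0.400: state=(0.071, 0.005)
t=0.600: state=(0.274, 0.022)
t=0.800: state=(0.514, 0.043)
t=1.000: state=(0.786, 0.069)
t=1.200: state=(1.073, 0.099)
t=1.400: state=(1.344, 0.135)
t=1.600: state=(1.569, 0.174)
t=1.800: state=(1.730, 0.217)
t=2.000: state=(1.832, 0.261)
t=2.200: state=(1.889, 0.306)
t=2.400: state=(1.916, 0.351)
t=2.600: state=(1.925, 0.396)
t=2.800: state=(1.923, 0.440)
t=3.000: state=(1.916, 0.483)
t=3.200: state=(1.905, 0.525)
t=3.400: state=(1.891, 0.567)
t=3.600: state=(1.877, 0.607)
t=3.800: state=(1.862, 0.647)
t=4.000: state=(1.847, 0.686)
t=4.200: state=(1.832, 0.723)
t=4.400: state=(1.816, 0.760)
t=4.600: state=(1.800, 0.796)
t=4.800: state=(1.784, 0.831)
t=5.000: state=(1.769, 0.866)
t=5.160: state=(1.756, 0.892)
compare at T: v=1.756, w=0.892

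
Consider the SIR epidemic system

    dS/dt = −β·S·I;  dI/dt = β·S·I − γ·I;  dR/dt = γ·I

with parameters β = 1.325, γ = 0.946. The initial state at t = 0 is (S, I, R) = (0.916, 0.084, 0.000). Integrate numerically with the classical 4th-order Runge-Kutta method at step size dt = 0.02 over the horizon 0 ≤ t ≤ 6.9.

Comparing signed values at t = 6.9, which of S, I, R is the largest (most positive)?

largest component: R

t=0.000: state=(0.916, 0.084, 0.000)
step 1 (dt=0.02): k1=(-0.102, 0.022, 0.079), k2=(-0.102, 0.022, 0.080), k3=(-0.102, 0.022, 0.080), k4=(-0.102, 0.022, 0.080); state += dt/6·(k1+2k2+2k3+k4)
t=0.020: state=(0.914, 0.084, 0.002)
t=0.040: state=(0.912, 0.085, 0.003)
t=0.060: state=(0.910, 0.085, 0.005)
continuing one RK4 step at a time; state shown every 25 steps (Δt=0.5):
t=0.500: state=(0.863, 0.094, 0.042)
t=1.000: state=(0.809, 0.102, 0.089)
t=1.500: state=(0.754, 0.107, 0.139)
t=2.000: state=(0.702, 0.108, 0.190)
t=2.500: state=(0.654, 0.105, 0.240)
t=3.000: state=(0.611, 0.100, 0.289)
t=3.500: state=(0.573, 0.092, 0.334)
t=4.000: state=(0.541, 0.083, 0.376)
t=4.500: state=(0.514, 0.073, 0.413)
t=5.000: state=(0.491, 0.064, 0.445)
t=5.500: state=(0.472, 0.055, 0.473)
t=6.000: state=(0.457, 0.046, 0.497)
t=6.500: state=(0.444, 0.039, 0.517)
t=6.900: state=(0.435, 0.034, 0.531)
compare at T: S=0.435, I=0.034, R=0.531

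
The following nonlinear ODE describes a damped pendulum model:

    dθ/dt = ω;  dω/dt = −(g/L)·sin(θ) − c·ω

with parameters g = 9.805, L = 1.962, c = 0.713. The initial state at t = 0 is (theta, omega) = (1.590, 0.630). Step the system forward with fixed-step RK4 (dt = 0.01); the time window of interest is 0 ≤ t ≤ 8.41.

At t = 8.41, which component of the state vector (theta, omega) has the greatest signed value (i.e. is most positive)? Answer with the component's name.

t=0.000: state=(1.590, 0.630)
step 1 (dt=0.01): k1=(0.630, -5.446), k2=(0.603, -5.426), k3=(0.603, -5.426), k4=(0.576, -5.406); state += dt/6·(k1+2k2+2k3+k4)
t=0.010: state=(1.596, 0.576)
t=0.020: state=(1.602, 0.522)
t=0.030: state=(1.606, 0.468)
continuing one RK4 step at a time; state shown every 50 steps (Δt=0.5):
t=0.500: state=(1.299, -1.649)
t=1.000: state=(0.168, -2.488)
t=1.500: state=(-0.763, -0.967)
t=2.000: state=(-0.756, 0.883)
t=2.500: state=(-0.094, 1.477)
t=3.000: state=(0.454, 0.547)
t=3.500: state=(0.421, -0.597)
t=4.000: state=(0.010, -0.861)
t=4.500: state=(-0.287, -0.241)
t=5.000: state=(-0.226, 0.417)
t=5.500: state=(0.028, 0.489)
t=6.000: state=(0.180, 0.079)
t=6.500: state=(0.117, -0.283)
t=7.000: state=(-0.038, -0.270)
t=7.500: state=(-0.110, -0.006)
t=8.000: state=(-0.057, 0.185)
t=8.410: state=(0.020, 0.166)
compare at T: theta=0.020, omega=0.166

largest component: omega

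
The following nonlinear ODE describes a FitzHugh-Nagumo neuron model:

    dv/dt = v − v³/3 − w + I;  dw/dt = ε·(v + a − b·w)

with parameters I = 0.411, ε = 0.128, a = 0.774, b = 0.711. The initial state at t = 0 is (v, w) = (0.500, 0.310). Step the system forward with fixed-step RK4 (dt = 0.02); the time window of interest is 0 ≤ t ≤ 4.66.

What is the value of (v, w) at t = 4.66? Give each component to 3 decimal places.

(v, w) = (1.232, 1.205)

t=0.000: state=(0.500, 0.310)
step 1 (dt=0.02): k1=(0.559, 0.135), k2=(0.562, 0.135), k3=(0.562, 0.135), k4=(0.565, 0.136); state += dt/6·(k1+2k2+2k3+k4)
t=0.020: state=(0.511, 0.313)
t=0.040: state=(0.523, 0.315)
t=0.060: state=(0.534, 0.318)
continuing one RK4 step at a time; state shown every 10 steps (Δt=0.2):
t=0.200: state=(0.617, 0.338)
t=0.400: state=(0.744, 0.369)
t=0.600: state=(0.875, 0.402)
t=0.800: state=(1.006, 0.439)
t=1.000: state=(1.128, 0.478)
t=1.200: state=(1.237, 0.519)
t=1.400: state=(1.327, 0.561)
t=1.600: state=(1.396, 0.606)
t=1.800: state=(1.445, 0.650)
t=2.000: state=(1.477, 0.695)
t=2.200: state=(1.494, 0.740)
t=2.400: state=(1.499, 0.784)
t=2.600: state=(1.496, 0.828)
t=2.800: state=(1.485, 0.870)
t=3.000: state=(1.470, 0.912)
t=3.200: state=(1.450, 0.952)
t=3.400: state=(1.427, 0.991)
t=3.600: state=(1.401, 1.029)
t=3.800: state=(1.374, 1.065)
t=4.000: state=(1.344, 1.100)
t=4.200: state=(1.312, 1.133)
t=4.400: state=(1.278, 1.165)
t=4.600: state=(1.243, 1.196)
t=4.660: state=(1.232, 1.205)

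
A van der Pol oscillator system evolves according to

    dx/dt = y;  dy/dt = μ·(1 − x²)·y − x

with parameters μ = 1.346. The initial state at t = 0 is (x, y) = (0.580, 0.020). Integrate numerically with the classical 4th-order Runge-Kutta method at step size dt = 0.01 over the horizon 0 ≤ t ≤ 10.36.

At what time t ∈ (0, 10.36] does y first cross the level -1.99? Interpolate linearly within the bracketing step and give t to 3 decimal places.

t = 7.807

t=0.000: state=(0.580, 0.020)
step 1 (dt=0.01): k1=(0.020, -0.562), k2=(0.017, -0.565), k3=(0.017, -0.565), k4=(0.014, -0.567); state += dt/6·(k1+2k2+2k3+k4)
t=0.010: state=(0.580, 0.014)
t=0.020: state=(0.580, 0.009)
t=0.030: state=(0.580, 0.003)
continuing one RK4 step at a time; state shown every 50 steps (Δt=0.5):
t=0.500: state=(0.509, -0.327)
t=1.000: state=(0.225, -0.849)
t=1.500: state=(-0.387, -1.617)
t=2.000: state=(-1.256, -1.512)
t=2.500: state=(-1.656, -0.145)
t=3.000: state=(-1.553, 0.451)
t=3.500: state=(-1.249, 0.761)
t=4.000: state=(-0.762, 1.254)
t=4.500: state=(0.121, 2.427)
t=5.000: state=(1.514, 2.338)
t=5.500: state=(2.005, 0.012)
t=6.000: state=(1.864, -0.445)
t=6.500: state=(1.601, -0.604)
t=7.000: state=(1.249, -0.828)
t=7.500: state=(0.728, -1.332)
t=7.800: state=(0.242, -1.971)
next step: t=7.810: state=(0.222, -1.998) — y has crossed -1.99
linear interpolation between t=7.800 (-1.97061) and t=7.810 (-1.99820) → t≈7.807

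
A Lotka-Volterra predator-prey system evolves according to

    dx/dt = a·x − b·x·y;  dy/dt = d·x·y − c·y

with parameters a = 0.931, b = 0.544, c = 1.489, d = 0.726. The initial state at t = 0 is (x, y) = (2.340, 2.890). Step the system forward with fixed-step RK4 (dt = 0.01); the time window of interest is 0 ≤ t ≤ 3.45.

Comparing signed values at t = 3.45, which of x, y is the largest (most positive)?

largest component: x

t=0.000: state=(2.340, 2.890)
step 1 (dt=0.01): k1=(-1.500, 0.606), k2=(-1.499, 0.591), k3=(-1.499, 0.591), k4=(-1.498, 0.576); state += dt/6·(k1+2k2+2k3+k4)
t=0.010: state=(2.325, 2.896)
t=0.020: state=(2.310, 2.902)
t=0.030: state=(2.295, 2.907)
continuing one RK4 step at a time; state shown every 20 steps (Δt=0.2):
t=0.200: state=(2.049, 2.950)
t=0.400: state=(1.795, 2.894)
t=0.600: state=(1.590, 2.745)
t=0.800: state=(1.436, 2.537)
t=1.000: state=(1.330, 2.302)
t=1.200: state=(1.263, 2.062)
t=1.400: state=(1.231, 1.834)
t=1.600: state=(1.229, 1.628)
t=1.800: state=(1.253, 1.446)
t=2.000: state=(1.301, 1.292)
t=2.200: state=(1.371, 1.165)
t=2.400: state=(1.464, 1.062)
t=2.600: state=(1.578, 0.983)
t=2.800: state=(1.714, 0.927)
t=3.000: state=(1.870, 0.892)
t=3.200: state=(2.046, 0.880)
t=3.400: state=(2.239, 0.892)
t=3.450: state=(2.290, 0.899)
compare at T: x=2.290, y=0.899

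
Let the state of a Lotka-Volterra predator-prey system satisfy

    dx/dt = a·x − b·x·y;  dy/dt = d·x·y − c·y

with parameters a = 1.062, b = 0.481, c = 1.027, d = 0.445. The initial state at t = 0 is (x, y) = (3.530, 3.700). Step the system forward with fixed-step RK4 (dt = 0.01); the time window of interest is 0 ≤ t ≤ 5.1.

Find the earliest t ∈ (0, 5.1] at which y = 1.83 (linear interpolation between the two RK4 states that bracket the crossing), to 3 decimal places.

t=0.000: state=(3.530, 3.700)
step 1 (dt=0.01): k1=(-2.533, 2.012), k2=(-2.541, 1.997), k3=(-2.541, 1.997), k4=(-2.549, 1.981); state += dt/6·(k1+2k2+2k3+k4)
t=0.010: state=(3.505, 3.720)
t=0.020: state=(3.479, 3.740)
t=0.030: state=(3.453, 3.759)
continuing one RK4 step at a time; state shown every 20 steps (Δt=0.2):
t=0.200: state=(3.006, 4.031)
t=0.400: state=(2.499, 4.192)
t=0.600: state=(2.064, 4.179)
t=0.800: state=(1.718, 4.025)
t=1.000: state=(1.460, 3.773)
t=1.200: state=(1.274, 3.468)
t=1.400: state=(1.146, 3.144)
t=1.600: state=(1.064, 2.824)
t=1.800: state=(1.017, 2.522)
t=2.000: state=(1.000, 2.246)
t=2.200: state=(1.009, 2.000)
t=2.350: state=(1.030, 1.835)
next step: t=2.360: state=(1.032, 1.825) — y has crossed 1.83
linear interpolation between t=2.350 (1.83497) and t=2.360 (1.82457) → t≈2.355

t = 2.355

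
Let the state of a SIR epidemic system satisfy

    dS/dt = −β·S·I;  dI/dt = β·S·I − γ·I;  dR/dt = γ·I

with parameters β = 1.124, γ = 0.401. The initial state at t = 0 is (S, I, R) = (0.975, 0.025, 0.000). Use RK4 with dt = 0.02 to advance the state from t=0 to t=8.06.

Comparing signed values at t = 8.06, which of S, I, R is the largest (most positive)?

largest component: R

t=0.000: state=(0.975, 0.025, 0.000)
step 1 (dt=0.02): k1=(-0.027, 0.017, 0.010), k2=(-0.028, 0.017, 0.010), k3=(-0.028, 0.017, 0.010), k4=(-0.028, 0.018, 0.010); state += dt/6·(k1+2k2+2k3+k4)
t=0.020: state=(0.974, 0.025, 0.000)
t=0.040: state=(0.974, 0.026, 0.000)
t=0.060: state=(0.973, 0.026, 0.001)
continuing one RK4 step at a time; state shown every 25 steps (Δt=0.5):
t=0.500: state=(0.959, 0.035, 0.006)
t=1.000: state=(0.936, 0.049, 0.014)
t=1.500: state=(0.907, 0.068, 0.026)
t=2.000: state=(0.867, 0.091, 0.042)
t=2.500: state=(0.818, 0.120, 0.063)
t=3.000: state=(0.758, 0.152, 0.090)
t=3.500: state=(0.689, 0.187, 0.124)
t=4.000: state=(0.614, 0.221, 0.165)
t=4.500: state=(0.538, 0.250, 0.212)
t=5.000: state=(0.464, 0.271, 0.265)
t=5.500: state=(0.397, 0.282, 0.320)
t=6.000: state=(0.339, 0.284, 0.377)
t=6.500: state=(0.289, 0.277, 0.434)
t=7.000: state=(0.248, 0.264, 0.488)
t=7.500: state=(0.215, 0.246, 0.539)
t=8.000: state=(0.188, 0.225, 0.586)
t=8.060: state=(0.186, 0.223, 0.592)
compare at T: S=0.186, I=0.223, R=0.592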